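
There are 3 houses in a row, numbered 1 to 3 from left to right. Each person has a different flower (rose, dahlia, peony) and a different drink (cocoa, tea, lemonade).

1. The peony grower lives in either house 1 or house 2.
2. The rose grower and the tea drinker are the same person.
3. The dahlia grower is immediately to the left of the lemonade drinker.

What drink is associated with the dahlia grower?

cocoa

House 3 flower: only rose fits.
Clue 2 places the tea drinker in house 3.
House 1's drink must be cocoa (nothing else left).
House 2 drink: only lemonade fits.
Clue 3: the dahlia grower is in house 1.
That leaves peony as the flower for house 2.
So: house 1 = dahlia/cocoa, house 2 = peony/lemonade, house 3 = rose/tea.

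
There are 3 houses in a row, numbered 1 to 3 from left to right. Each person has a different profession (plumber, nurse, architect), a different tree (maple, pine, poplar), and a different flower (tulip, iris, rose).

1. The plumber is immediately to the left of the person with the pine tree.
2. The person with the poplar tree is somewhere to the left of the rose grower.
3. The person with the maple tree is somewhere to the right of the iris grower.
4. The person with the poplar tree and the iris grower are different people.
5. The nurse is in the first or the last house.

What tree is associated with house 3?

maple

That leaves poplar as the tree for house 1.
From clue 4, the iris grower must be in house 2.
The only flower still possible for house 1 is tulip.
That leaves rose as the flower for house 3.
From clue 3, the person with the maple tree must be in house 3.
The only tree still possible for house 2 is pine.
By clue 1, the plumber is in house 1.
House 2's profession must be architect (nothing else left).
House 3's profession must be nurse (nothing else left).
So: house 1 = plumber/poplar/tulip, house 2 = architect/pine/iris, house 3 = nurse/maple/rose.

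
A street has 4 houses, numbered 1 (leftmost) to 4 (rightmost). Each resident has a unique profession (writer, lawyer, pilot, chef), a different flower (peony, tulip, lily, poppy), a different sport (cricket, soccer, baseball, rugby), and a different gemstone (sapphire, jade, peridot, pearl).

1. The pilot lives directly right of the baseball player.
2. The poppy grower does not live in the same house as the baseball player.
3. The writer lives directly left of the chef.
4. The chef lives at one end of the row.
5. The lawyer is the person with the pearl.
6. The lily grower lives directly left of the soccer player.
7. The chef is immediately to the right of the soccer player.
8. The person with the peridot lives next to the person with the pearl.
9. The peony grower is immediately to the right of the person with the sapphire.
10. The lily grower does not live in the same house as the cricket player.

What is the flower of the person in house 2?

lily

The chef is in house 4 (clue 4).
By clue 7, the soccer player is in house 3.
The writer is in house 3 (clue 3).
The lily grower is in house 2 (clue 6).
House 1 profession: only lawyer fits.
House 2 profession: only pilot fits.
Clue 1 places the baseball player in house 1.
From clue 5, the person with the pearl must be in house 1.
Clue 8 places the person with the peridot in house 2.
The only flower still possible for house 1 is tulip.
House 2 sport: only rugby fits.
House 4 sport: only cricket fits.
House 4 gemstone: only jade fits.
Clue 9 places the peony grower in house 4.
So house 3 gets poppy for flower.
The only gemstone still possible for house 3 is sapphire.
So: house 1 = lawyer/tulip/baseball/pearl, house 2 = pilot/lily/rugby/peridot, house 3 = writer/poppy/soccer/sapphire, house 4 = chef/peony/cricket/jade.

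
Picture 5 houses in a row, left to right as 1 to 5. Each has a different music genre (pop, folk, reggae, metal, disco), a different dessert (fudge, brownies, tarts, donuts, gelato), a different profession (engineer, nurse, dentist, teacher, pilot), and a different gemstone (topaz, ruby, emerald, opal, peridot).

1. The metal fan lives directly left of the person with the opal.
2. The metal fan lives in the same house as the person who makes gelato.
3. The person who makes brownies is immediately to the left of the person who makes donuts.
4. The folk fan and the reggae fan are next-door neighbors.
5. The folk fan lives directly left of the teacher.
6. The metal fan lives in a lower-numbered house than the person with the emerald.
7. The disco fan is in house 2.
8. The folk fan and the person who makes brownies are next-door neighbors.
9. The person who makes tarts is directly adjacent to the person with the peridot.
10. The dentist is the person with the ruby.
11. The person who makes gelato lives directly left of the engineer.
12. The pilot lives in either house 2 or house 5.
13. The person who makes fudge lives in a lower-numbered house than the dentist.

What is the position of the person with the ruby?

The disco fan is in house 2 (clue 7).
The only profession still possible for house 1 is nurse.
House 3 profession: only dentist fits.
Clue 10: the person with the ruby is in house 3.
The folk fan is narrowed to house 3 or 4; consider each.
Placing it in house 4 leads to a contradiction, so it's in house 3.
Clue 4: the reggae fan is in house 4.
From clue 5, the teacher must be in house 4.
The only music genre still possible for house 1 is metal.
So house 5 gets pop for music genre.
From clue 1, the person with the opal must be in house 2.
By clue 2, the person who makes gelato is in house 1.
By clue 11, the engineer is in house 2.
The only profession still possible for house 5 is pilot.
The only dessert still possible for house 2 is fudge.
House 4's dessert must be brownies (nothing else left).
By clue 3, the person who makes donuts is in house 5.
From clue 9, the person with the peridot must be in house 4.
House 3 dessert: only tarts fits.
House 1 gemstone: only topaz fits.
House 5's gemstone must be emerald (nothing else left).
So: house 1 = metal/gelato/nurse/topaz, house 2 = disco/fudge/engineer/opal, house 3 = folk/tarts/dentist/ruby, house 4 = reggae/brownies/teacher/peridot, house 5 = pop/donuts/pilot/emerald.

3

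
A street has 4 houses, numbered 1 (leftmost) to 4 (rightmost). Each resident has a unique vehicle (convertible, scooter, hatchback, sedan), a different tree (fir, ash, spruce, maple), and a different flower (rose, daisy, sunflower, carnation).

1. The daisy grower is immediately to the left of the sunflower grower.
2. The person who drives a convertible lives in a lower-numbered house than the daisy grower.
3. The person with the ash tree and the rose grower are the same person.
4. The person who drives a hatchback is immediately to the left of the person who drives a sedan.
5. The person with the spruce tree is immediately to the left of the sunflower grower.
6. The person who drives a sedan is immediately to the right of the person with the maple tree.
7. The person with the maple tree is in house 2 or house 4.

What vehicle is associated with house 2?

From clue 7, the person with the maple tree must be in house 2.
The person with the spruce tree is in house 3 (clue 5).
By clue 5, the sunflower grower is in house 4.
The person who drives a sedan is in house 3 (clue 6).
House 4 vehicle: only scooter fits.
Clue 1: the daisy grower is in house 3.
Clue 3 places the person with the ash tree in house 1.
Clue 3 places the rose grower in house 1.
The person who drives a hatchback is in house 2 (clue 4).
House 1's vehicle must be convertible (nothing else left).
House 4's tree must be fir (nothing else left).
The only flower still possible for house 2 is carnation.
So: house 1 = convertible/ash/rose, house 2 = hatchback/maple/carnation, house 3 = sedan/spruce/daisy, house 4 = scooter/fir/sunflower.

hatchback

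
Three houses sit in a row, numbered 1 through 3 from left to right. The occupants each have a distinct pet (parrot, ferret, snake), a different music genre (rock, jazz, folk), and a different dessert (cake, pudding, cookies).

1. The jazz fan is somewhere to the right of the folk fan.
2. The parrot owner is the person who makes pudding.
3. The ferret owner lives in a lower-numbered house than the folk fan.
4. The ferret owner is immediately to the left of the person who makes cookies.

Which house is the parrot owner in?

3

The ferret owner is in house 1 (clue 3).
By clue 3, the folk fan is in house 2.
The person who makes cookies is in house 2 (clue 4).
House 1's music genre must be rock (nothing else left).
House 3's music genre must be jazz (nothing else left).
From clue 2, the parrot owner must be in house 3.
The person who makes pudding is in house 3 (clue 2).
That leaves snake as the pet for house 2.
So house 1 gets cake for dessert.
So: house 1 = ferret/rock/cake, house 2 = snake/folk/cookies, house 3 = parrot/jazz/pudding.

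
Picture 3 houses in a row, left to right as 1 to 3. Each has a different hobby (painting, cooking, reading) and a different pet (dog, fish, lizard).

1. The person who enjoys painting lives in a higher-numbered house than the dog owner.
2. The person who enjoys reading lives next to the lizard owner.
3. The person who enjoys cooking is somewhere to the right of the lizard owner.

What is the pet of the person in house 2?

The only hobby still possible for house 1 is reading.
The only pet still possible for house 3 is fish.
Clue 2 places the lizard owner in house 2.
From clue 3, the person who enjoys cooking must be in house 3.
House 2 hobby: only painting fits.
So house 1 gets dog for pet.
So: house 1 = reading/dog, house 2 = painting/lizard, house 3 = cooking/fish.

lizard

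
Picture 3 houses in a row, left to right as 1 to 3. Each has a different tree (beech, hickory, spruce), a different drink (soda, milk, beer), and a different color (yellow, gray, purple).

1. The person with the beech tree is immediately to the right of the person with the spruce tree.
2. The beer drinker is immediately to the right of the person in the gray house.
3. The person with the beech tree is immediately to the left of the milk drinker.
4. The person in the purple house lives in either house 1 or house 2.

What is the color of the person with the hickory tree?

yellow

The person with the beech tree is in house 2 (clue 3).
From clue 3, the milk drinker must be in house 3.
That leaves spruce as the tree for house 1.
That leaves hickory as the tree for house 3.
That leaves soda as the drink for house 1.
So house 2 gets beer for drink.
House 3's color must be yellow (nothing else left).
Clue 2 places the person in the gray house in house 1.
House 2's color must be purple (nothing else left).
So: house 1 = spruce/soda/gray, house 2 = beech/beer/purple, house 3 = hickory/milk/yellow.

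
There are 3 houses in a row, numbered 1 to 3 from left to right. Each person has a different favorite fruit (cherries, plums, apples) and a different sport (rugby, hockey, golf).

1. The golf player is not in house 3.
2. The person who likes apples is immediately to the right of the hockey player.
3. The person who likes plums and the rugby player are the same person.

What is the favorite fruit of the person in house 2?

apples

So house 3 gets rugby for sport.
From clue 3, the person who likes plums must be in house 3.
House 1's favorite fruit must be cherries (nothing else left).
House 2 favorite fruit: only apples fits.
Clue 2 places the hockey player in house 1.
House 2 sport: only golf fits.
So: house 1 = cherries/hockey, house 2 = apples/golf, house 3 = plums/rugby.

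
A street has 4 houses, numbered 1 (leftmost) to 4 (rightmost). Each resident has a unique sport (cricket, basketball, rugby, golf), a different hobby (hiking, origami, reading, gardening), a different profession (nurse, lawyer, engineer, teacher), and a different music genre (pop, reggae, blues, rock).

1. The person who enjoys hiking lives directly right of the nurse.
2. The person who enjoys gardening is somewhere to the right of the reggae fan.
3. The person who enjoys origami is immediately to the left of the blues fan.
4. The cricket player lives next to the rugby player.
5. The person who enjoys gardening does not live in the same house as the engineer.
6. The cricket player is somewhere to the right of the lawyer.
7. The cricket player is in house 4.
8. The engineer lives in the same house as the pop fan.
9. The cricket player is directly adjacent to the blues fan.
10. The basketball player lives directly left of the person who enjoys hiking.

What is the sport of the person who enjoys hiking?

From clue 7, the cricket player must be in house 4.
By clue 9, the blues fan is in house 3.
Clue 3: the person who enjoys origami is in house 2.
By clue 4, the rugby player is in house 3.
That leaves reading as the hobby for house 1.
Clue 10: the basketball player is in house 2.
By clue 10, the person who enjoys hiking is in house 3.
So house 1 gets golf for sport.
So house 4 gets gardening for hobby.
From clue 1, the nurse must be in house 2.
So house 1 gets engineer for profession.
That leaves teacher as the profession for house 4.
House 4 music genre: only rock fits.
From clue 8, the pop fan must be in house 1.
The only profession still possible for house 3 is lawyer.
So house 2 gets reggae for music genre.
So: house 1 = golf/reading/engineer/pop, house 2 = basketball/origami/nurse/reggae, house 3 = rugby/hiking/lawyer/blues, house 4 = cricket/gardening/teacher/rock.

rugby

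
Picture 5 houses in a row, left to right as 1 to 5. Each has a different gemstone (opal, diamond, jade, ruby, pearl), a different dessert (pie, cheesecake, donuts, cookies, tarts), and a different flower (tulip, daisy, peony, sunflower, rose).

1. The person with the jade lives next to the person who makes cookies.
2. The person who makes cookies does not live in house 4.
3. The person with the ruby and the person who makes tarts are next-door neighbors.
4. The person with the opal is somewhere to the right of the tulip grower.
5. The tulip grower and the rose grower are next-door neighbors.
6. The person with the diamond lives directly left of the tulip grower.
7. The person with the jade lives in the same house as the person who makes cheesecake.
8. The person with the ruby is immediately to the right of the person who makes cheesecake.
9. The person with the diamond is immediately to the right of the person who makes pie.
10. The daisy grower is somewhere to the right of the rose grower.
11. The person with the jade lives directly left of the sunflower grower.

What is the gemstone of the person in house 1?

pearl

House 1 flower: only peony fits.
The person with the diamond is narrowed to house 2 or 3; consider each.
Placing it in house 3 leads to a contradiction, so it's in house 2.
Clue 6: the tulip grower is in house 3.
From clue 9, the person who makes pie must be in house 1.
House 1's gemstone must be pearl (nothing else left).
The only gemstone still possible for house 3 is jade.
House 2's flower must be rose (nothing else left).
Clue 1 places the person who makes cookies in house 2.
Clue 7: the person who makes cheesecake is in house 3.
By clue 8, the person with the ruby is in house 4.
By clue 11, the sunflower grower is in house 4.
The only gemstone still possible for house 5 is opal.
The only flower still possible for house 5 is daisy.
From clue 3, the person who makes tarts must be in house 5.
House 4 dessert: only donuts fits.
So: house 1 = pearl/pie/peony, house 2 = diamond/cookies/rose, house 3 = jade/cheesecake/tulip, house 4 = ruby/donuts/sunflower, house 5 = opal/tarts/daisy.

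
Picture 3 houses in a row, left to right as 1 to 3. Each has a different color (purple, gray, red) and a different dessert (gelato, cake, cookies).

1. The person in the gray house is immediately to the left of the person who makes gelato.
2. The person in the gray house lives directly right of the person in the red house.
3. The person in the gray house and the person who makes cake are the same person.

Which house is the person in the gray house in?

From clue 2, the person in the gray house must be in house 2.
Clue 2 places the person in the red house in house 1.
By clue 3, the person who makes cake is in house 2.
So house 3 gets purple for color.
The only dessert still possible for house 1 is cookies.
House 3 dessert: only gelato fits.
So: house 1 = red/cookies, house 2 = gray/cake, house 3 = purple/gelato.

2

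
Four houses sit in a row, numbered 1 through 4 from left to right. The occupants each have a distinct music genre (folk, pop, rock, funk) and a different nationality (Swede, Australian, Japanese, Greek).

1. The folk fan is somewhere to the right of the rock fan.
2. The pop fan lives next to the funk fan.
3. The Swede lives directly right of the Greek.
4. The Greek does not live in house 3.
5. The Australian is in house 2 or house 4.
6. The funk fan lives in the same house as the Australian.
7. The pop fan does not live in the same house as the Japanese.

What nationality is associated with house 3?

Swede

The funk fan is narrowed to house 2 or 4; consider each.
Placing it in house 2 leads to a contradiction, so it's in house 4.
From clue 2, the pop fan must be in house 3.
Clue 6: the Australian is in house 4.
House 1's music genre must be rock (nothing else left).
So house 2 gets folk for music genre.
House 3 nationality: only Swede fits.
From clue 3, the Greek must be in house 2.
So house 1 gets Japanese for nationality.
So: house 1 = rock/Japanese, house 2 = folk/Greek, house 3 = pop/Swede, house 4 = funk/Australian.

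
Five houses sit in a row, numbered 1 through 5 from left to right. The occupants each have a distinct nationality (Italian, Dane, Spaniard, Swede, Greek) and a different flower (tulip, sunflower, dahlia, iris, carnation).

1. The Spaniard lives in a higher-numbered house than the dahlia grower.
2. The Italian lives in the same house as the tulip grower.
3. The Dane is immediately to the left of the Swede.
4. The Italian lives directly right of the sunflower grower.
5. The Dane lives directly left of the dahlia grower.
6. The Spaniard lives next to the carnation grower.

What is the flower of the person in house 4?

sunflower

The Dane is narrowed to house 1 or 2 or 3; consider each.
Placing it in house 2 and house 3 leads to a contradiction, so it's in house 1.
Clue 3: the Swede is in house 2.
Clue 5 places the dahlia grower in house 2.
So house 1 gets iris for flower.
The Italian is narrowed to house 4 or 5; consider each.
Placing it in house 4 leads to a contradiction, so it's in house 5.
By clue 2, the tulip grower is in house 5.
Clue 4 places the sunflower grower in house 4.
That leaves carnation as the flower for house 3.
Clue 6 places the Spaniard in house 4.
House 3's nationality must be Greek (nothing else left).
So: house 1 = Dane/iris, house 2 = Swede/dahlia, house 3 = Greek/carnation, house 4 = Spaniard/sunflower, house 5 = Italian/tulip.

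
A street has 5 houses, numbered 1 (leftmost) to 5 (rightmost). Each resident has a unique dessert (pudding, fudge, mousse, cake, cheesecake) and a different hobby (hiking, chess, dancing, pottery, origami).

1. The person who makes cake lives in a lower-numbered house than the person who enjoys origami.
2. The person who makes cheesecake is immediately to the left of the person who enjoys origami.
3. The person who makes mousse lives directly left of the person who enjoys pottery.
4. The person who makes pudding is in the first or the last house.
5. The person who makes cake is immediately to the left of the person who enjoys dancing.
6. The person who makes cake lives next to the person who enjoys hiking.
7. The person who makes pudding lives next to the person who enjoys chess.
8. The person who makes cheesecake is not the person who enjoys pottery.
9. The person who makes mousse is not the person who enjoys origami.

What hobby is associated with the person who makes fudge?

dancing

The only hobby still possible for house 1 is hiking.
The person who makes cake is in house 2 (clue 6).
Clue 5: the person who enjoys dancing is in house 3.
The person who makes cheesecake is narrowed to house 3 or 4; consider each.
Placing it in house 3 leads to a contradiction, so it's in house 4.
Clue 2 places the person who enjoys origami in house 5.
House 4's hobby must be chess (nothing else left).
From clue 3, the person who makes mousse must be in house 1.
Clue 7 places the person who makes pudding in house 5.
That leaves fudge as the dessert for house 3.
The only hobby still possible for house 2 is pottery.
So: house 1 = mousse/hiking, house 2 = cake/pottery, house 3 = fudge/dancing, house 4 = cheesecake/chess, house 5 = pudding/origami.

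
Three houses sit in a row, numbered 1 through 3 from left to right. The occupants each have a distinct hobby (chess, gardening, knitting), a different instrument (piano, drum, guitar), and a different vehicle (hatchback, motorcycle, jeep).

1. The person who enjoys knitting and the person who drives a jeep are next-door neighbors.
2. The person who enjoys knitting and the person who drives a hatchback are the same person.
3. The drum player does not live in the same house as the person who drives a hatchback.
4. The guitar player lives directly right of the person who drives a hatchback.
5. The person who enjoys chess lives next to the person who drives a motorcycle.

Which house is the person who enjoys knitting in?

1

The person who enjoys knitting is narrowed to house 1 or 2; consider each.
Placing it in house 2 leads to a contradiction, so it's in house 1.
Clue 1 places the person who drives a jeep in house 2.
Clue 2: the person who drives a hatchback is in house 1.
From clue 4, the guitar player must be in house 2.
House 1 instrument: only piano fits.
House 3 instrument: only drum fits.
So house 3 gets motorcycle for vehicle.
By clue 5, the person who enjoys chess is in house 2.
That leaves gardening as the hobby for house 3.
So: house 1 = knitting/piano/hatchback, house 2 = chess/guitar/jeep, house 3 = gardening/drum/motorcycle.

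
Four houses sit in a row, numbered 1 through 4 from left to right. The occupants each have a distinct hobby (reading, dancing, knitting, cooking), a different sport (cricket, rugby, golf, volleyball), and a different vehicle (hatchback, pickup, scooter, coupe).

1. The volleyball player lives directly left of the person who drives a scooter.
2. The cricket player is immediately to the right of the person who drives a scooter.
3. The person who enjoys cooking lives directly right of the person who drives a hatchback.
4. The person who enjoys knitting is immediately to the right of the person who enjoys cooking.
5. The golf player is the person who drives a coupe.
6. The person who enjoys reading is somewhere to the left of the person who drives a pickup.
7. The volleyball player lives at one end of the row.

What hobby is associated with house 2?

Clue 7: the volleyball player is in house 1.
The person who drives a scooter is in house 2 (clue 1).
The cricket player is in house 3 (clue 2).
House 1 vehicle: only hatchback fits.
By clue 3, the person who enjoys cooking is in house 2.
Clue 4 places the person who enjoys knitting in house 3.
The golf player is in house 4 (clue 5).
Clue 5: the person who drives a coupe is in house 4.
House 4's hobby must be dancing (nothing else left).
That leaves rugby as the sport for house 2.
So house 3 gets pickup for vehicle.
House 1 hobby: only reading fits.
So: house 1 = reading/volleyball/hatchback, house 2 = cooking/rugby/scooter, house 3 = knitting/cricket/pickup, house 4 = dancing/golf/coupe.

cooking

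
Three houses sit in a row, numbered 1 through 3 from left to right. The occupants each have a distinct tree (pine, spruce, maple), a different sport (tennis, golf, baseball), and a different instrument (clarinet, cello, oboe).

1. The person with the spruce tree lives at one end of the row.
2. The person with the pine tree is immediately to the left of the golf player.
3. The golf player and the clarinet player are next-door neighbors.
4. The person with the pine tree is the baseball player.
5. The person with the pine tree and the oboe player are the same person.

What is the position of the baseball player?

The person with the pine tree is narrowed to house 1 or 2; consider each.
Placing it in house 2 leads to a contradiction, so it's in house 1.
From clue 2, the golf player must be in house 2.
From clue 4, the baseball player must be in house 1.
By clue 5, the oboe player is in house 1.
So house 2 gets maple for tree.
The only tree still possible for house 3 is spruce.
That leaves tennis as the sport for house 3.
So house 2 gets cello for instrument.
House 3's instrument must be clarinet (nothing else left).
So: house 1 = pine/baseball/oboe, house 2 = maple/golf/cello, house 3 = spruce/tennis/clarinet.

1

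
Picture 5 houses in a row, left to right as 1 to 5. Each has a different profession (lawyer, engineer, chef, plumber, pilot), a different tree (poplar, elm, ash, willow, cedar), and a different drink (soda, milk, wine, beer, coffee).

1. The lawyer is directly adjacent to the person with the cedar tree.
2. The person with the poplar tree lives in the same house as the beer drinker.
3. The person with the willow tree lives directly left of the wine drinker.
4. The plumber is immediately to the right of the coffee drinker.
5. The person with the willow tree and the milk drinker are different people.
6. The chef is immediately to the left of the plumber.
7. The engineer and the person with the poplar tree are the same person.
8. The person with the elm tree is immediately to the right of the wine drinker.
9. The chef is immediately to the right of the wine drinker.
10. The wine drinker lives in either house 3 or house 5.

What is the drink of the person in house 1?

beer

Clue 10 places the wine drinker in house 3.
By clue 3, the person with the willow tree is in house 2.
Clue 6: the chef is in house 4.
Clue 6 places the plumber in house 5.
From clue 8, the person with the elm tree must be in house 4.
By clue 1, the lawyer is in house 2.
The coffee drinker is in house 4 (clue 4).
Clue 7 places the engineer in house 1.
From clue 7, the person with the poplar tree must be in house 1.
House 3's profession must be pilot (nothing else left).
House 3's tree must be cedar (nothing else left).
House 5's tree must be ash (nothing else left).
The only drink still possible for house 2 is soda.
Clue 2 places the beer drinker in house 1.
House 5 drink: only milk fits.
So: house 1 = engineer/poplar/beer, house 2 = lawyer/willow/soda, house 3 = pilot/cedar/wine, house 4 = chef/elm/coffee, house 5 = plumber/ash/milk.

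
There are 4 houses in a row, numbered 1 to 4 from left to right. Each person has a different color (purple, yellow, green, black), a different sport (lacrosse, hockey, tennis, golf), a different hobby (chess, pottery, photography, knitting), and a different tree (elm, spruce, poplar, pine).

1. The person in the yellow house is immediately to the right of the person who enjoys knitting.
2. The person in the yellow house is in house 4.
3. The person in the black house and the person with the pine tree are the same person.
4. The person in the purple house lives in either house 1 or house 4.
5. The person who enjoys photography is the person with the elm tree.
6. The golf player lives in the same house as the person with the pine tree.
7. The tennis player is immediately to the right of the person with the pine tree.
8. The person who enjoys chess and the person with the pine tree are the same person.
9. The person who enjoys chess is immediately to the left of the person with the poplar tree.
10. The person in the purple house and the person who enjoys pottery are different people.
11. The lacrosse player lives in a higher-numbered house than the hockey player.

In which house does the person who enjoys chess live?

Clue 2: the person in the yellow house is in house 4.
The person who enjoys knitting is in house 3 (clue 1).
House 1 color: only purple fits.
Clue 8 places the person who enjoys chess in house 2.
Clue 8 places the person with the pine tree in house 2.
Clue 9 places the person with the poplar tree in house 3.
House 1 sport: only hockey fits.
The only hobby still possible for house 1 is photography.
That leaves pottery as the hobby for house 4.
From clue 3, the person in the black house must be in house 2.
From clue 5, the person with the elm tree must be in house 1.
Clue 6: the golf player is in house 2.
Clue 7 places the tennis player in house 3.
That leaves green as the color for house 3.
So house 4 gets lacrosse for sport.
That leaves spruce as the tree for house 4.
So: house 1 = purple/hockey/photography/elm, house 2 = black/golf/chess/pine, house 3 = green/tennis/knitting/poplar, house 4 = yellow/lacrosse/pottery/spruce.

2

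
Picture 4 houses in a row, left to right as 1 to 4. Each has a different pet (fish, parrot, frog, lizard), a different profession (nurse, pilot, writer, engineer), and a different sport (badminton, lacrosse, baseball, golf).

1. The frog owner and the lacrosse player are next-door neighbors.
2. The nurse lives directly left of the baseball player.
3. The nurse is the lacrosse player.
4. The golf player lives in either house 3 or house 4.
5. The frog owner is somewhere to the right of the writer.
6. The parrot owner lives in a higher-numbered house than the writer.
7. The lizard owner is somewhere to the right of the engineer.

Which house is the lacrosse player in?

House 1's pet must be fish (nothing else left).
House 4's profession must be pilot (nothing else left).
The golf player is narrowed to house 3 or 4; consider each.
Placing it in house 3 leads to a contradiction, so it's in house 4.
House 3's profession must be engineer (nothing else left).
Clue 7: the lizard owner is in house 4.
The frog owner is narrowed to house 2 or 3; consider each.
Placing it in house 2 leads to a contradiction, so it's in house 3.
The lacrosse player is in house 2 (clue 1).
The nurse is in house 2 (clue 3).
That leaves parrot as the pet for house 2.
The only profession still possible for house 1 is writer.
That leaves badminton as the sport for house 1.
So house 3 gets baseball for sport.
So: house 1 = fish/writer/badminton, house 2 = parrot/nurse/lacrosse, house 3 = frog/engineer/baseball, house 4 = lizard/pilot/golf.

2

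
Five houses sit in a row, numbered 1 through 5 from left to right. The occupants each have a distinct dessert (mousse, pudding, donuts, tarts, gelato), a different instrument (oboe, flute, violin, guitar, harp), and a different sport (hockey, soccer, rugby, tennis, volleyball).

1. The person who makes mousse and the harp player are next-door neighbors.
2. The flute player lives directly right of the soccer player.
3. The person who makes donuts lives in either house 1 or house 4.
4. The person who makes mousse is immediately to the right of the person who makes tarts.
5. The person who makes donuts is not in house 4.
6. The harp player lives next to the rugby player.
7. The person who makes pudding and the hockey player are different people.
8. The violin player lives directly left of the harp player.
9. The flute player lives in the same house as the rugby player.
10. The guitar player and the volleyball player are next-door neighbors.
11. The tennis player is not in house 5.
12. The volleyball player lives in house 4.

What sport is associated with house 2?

Clue 5 places the person who makes donuts in house 1.
Clue 12 places the volleyball player in house 4.
That leaves hockey as the sport for house 5.
The flute player is narrowed to house 2 or 3; consider each.
Placing it in house 2 leads to a contradiction, so it's in house 3.
The soccer player is in house 2 (clue 2).
Clue 9 places the rugby player in house 3.
That leaves guitar as the instrument for house 5.
House 1's sport must be tennis (nothing else left).
From clue 8, the violin player must be in house 1.
From clue 8, the harp player must be in house 2.
House 4's instrument must be oboe (nothing else left).
By clue 1, the person who makes mousse is in house 3.
By clue 4, the person who makes tarts is in house 2.
So house 5 gets gelato for dessert.
That leaves pudding as the dessert for house 4.
So: house 1 = donuts/violin/tennis, house 2 = tarts/harp/soccer, house 3 = mousse/flute/rugby, house 4 = pudding/oboe/volleyball, house 5 = gelato/guitar/hockey.

soccer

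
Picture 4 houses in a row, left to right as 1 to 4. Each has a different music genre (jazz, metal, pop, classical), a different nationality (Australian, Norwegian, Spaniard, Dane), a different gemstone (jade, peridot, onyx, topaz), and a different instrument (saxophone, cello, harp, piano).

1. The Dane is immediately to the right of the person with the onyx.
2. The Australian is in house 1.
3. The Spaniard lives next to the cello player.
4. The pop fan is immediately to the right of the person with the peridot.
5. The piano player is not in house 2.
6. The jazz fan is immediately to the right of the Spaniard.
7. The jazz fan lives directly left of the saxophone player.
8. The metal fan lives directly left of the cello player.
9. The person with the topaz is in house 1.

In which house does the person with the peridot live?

From clue 2, the Australian must be in house 1.
Clue 9 places the person with the topaz in house 1.
House 4 gemstone: only jade fits.
By clue 6, the jazz fan is in house 3.
The Spaniard is in house 2 (clue 6).
Clue 7: the saxophone player is in house 4.
That leaves pop as the music genre for house 4.
The cello player is in house 3 (clue 3).
By clue 4, the person with the peridot is in house 3.
By clue 8, the metal fan is in house 2.
The only music genre still possible for house 1 is classical.
So house 2 gets onyx for gemstone.
That leaves piano as the instrument for house 1.
House 2 instrument: only harp fits.
The Dane is in house 3 (clue 1).
House 4 nationality: only Norwegian fits.
So: house 1 = classical/Australian/topaz/piano, house 2 = metal/Spaniard/onyx/harp, house 3 = jazz/Dane/peridot/cello, house 4 = pop/Norwegian/jade/saxophone.

3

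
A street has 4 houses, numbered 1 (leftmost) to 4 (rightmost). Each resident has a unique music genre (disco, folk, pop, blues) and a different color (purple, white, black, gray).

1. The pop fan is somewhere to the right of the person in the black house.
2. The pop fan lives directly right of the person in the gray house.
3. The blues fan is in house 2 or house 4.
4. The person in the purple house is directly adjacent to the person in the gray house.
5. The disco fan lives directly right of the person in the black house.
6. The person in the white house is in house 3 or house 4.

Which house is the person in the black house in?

1

So house 1 gets folk for music genre.
The blues fan is narrowed to house 2 or 4; consider each.
Placing it in house 2 leads to a contradiction, so it's in house 4.
The only color still possible for house 4 is white.
House 3 color: only purple fits.
Clue 4: the person in the gray house is in house 2.
House 1's color must be black (nothing else left).
Clue 2 places the pop fan in house 3.
Clue 5: the disco fan is in house 2.
So: house 1 = folk/black, house 2 = disco/gray, house 3 = pop/purple, house 4 = blues/white.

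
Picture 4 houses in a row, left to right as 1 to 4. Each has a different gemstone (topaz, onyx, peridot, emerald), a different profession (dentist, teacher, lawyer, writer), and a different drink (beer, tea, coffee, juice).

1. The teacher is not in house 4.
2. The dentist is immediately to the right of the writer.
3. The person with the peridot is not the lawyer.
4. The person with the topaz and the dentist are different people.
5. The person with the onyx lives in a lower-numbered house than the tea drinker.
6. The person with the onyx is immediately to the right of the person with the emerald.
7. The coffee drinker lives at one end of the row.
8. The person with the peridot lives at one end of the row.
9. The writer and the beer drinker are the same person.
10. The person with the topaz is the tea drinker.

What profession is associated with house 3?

The person with the emerald is narrowed to house 1 or 2; consider each.
Placing it in house 1 leads to a contradiction, so it's in house 2.
The person with the onyx is in house 3 (clue 6).
House 1's gemstone must be peridot (nothing else left).
That leaves topaz as the gemstone for house 4.
By clue 5, the tea drinker is in house 4.
That leaves lawyer as the profession for house 4.
House 1's drink must be coffee (nothing else left).
From clue 9, the writer must be in house 2.
From clue 9, the beer drinker must be in house 2.
The only profession still possible for house 1 is teacher.
House 3 profession: only dentist fits.
That leaves juice as the drink for house 3.
So: house 1 = peridot/teacher/coffee, house 2 = emerald/writer/beer, house 3 = onyx/dentist/juice, house 4 = topaz/lawyer/tea.

dentist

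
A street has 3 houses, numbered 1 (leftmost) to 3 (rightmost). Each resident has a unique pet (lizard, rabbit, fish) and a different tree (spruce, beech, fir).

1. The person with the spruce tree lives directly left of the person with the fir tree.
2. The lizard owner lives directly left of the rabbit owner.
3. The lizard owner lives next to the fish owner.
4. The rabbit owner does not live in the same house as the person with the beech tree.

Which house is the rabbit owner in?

The lizard owner is narrowed to house 1 or 2; consider each.
Placing it in house 1 leads to a contradiction, so it's in house 2.
By clue 2, the rabbit owner is in house 3.
So house 1 gets fish for pet.
So house 3 gets fir for tree.
Clue 1 places the person with the spruce tree in house 2.
The only tree still possible for house 1 is beech.
So: house 1 = fish/beech, house 2 = lizard/spruce, house 3 = rabbit/fir.

3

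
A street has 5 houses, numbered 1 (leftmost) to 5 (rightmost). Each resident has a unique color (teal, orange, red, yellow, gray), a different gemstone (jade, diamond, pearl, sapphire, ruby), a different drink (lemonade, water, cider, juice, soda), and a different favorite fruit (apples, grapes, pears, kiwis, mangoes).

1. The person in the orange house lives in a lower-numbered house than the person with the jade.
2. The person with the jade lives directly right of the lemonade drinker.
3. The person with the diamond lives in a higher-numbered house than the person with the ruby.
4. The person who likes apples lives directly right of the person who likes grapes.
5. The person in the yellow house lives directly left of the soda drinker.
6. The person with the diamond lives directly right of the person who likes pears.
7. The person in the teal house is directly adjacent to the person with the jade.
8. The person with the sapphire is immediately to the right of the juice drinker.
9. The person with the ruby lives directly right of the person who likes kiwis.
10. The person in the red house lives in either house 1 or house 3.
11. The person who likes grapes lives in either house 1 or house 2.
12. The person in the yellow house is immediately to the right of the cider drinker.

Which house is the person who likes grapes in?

1

The only gemstone still possible for house 1 is pearl.
So house 5 gets mangoes for favorite fruit.
House 4's favorite fruit must be pears (nothing else left).
From clue 6, the person with the diamond must be in house 5.
The person in the red house is narrowed to house 1 or 3; consider each.
Placing it in house 1 leads to a contradiction, so it's in house 3.
House 4 drink: only water fits.
So house 5 gets soda for drink.
By clue 5, the person in the yellow house is in house 4.
Clue 12 places the cider drinker in house 3.
So house 5 gets gray for color.
House 4's gemstone must be ruby (nothing else left).
By clue 9, the person who likes kiwis is in house 3.
House 1's favorite fruit must be grapes (nothing else left).
That leaves apples as the favorite fruit for house 2.
The person in the orange house is narrowed to house 1 or 2; consider each.
Placing it in house 2 leads to a contradiction, so it's in house 1.
House 2's color must be teal (nothing else left).
From clue 7, the person with the jade must be in house 3.
That leaves sapphire as the gemstone for house 2.
From clue 2, the lemonade drinker must be in house 2.
Clue 8 places the juice drinker in house 1.
So: house 1 = orange/pearl/juice/grapes, house 2 = teal/sapphire/lemonade/apples, house 3 = red/jade/cider/kiwis, house 4 = yellow/ruby/water/pears, house 5 = gray/diamond/soda/mangoes.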